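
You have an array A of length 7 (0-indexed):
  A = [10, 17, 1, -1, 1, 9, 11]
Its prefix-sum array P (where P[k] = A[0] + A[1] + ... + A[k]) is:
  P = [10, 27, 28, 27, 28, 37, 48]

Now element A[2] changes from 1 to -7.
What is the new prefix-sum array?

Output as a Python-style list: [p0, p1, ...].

Answer: [10, 27, 20, 19, 20, 29, 40]

Derivation:
Change: A[2] 1 -> -7, delta = -8
P[k] for k < 2: unchanged (A[2] not included)
P[k] for k >= 2: shift by delta = -8
  P[0] = 10 + 0 = 10
  P[1] = 27 + 0 = 27
  P[2] = 28 + -8 = 20
  P[3] = 27 + -8 = 19
  P[4] = 28 + -8 = 20
  P[5] = 37 + -8 = 29
  P[6] = 48 + -8 = 40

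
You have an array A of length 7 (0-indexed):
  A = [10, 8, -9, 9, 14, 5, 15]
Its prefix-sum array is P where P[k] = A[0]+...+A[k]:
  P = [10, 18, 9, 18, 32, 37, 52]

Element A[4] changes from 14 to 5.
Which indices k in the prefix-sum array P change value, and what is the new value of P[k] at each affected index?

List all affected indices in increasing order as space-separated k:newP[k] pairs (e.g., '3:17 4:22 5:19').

P[k] = A[0] + ... + A[k]
P[k] includes A[4] iff k >= 4
Affected indices: 4, 5, ..., 6; delta = -9
  P[4]: 32 + -9 = 23
  P[5]: 37 + -9 = 28
  P[6]: 52 + -9 = 43

Answer: 4:23 5:28 6:43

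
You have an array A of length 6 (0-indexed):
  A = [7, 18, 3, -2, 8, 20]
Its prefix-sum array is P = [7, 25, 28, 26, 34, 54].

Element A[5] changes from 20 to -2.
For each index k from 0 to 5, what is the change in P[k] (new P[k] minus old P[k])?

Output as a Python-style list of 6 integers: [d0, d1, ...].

Element change: A[5] 20 -> -2, delta = -22
For k < 5: P[k] unchanged, delta_P[k] = 0
For k >= 5: P[k] shifts by exactly -22
Delta array: [0, 0, 0, 0, 0, -22]

Answer: [0, 0, 0, 0, 0, -22]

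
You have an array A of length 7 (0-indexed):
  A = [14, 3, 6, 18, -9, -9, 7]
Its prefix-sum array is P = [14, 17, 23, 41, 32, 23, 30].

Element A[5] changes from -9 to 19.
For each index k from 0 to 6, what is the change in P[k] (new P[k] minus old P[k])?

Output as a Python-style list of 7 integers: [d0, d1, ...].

Element change: A[5] -9 -> 19, delta = 28
For k < 5: P[k] unchanged, delta_P[k] = 0
For k >= 5: P[k] shifts by exactly 28
Delta array: [0, 0, 0, 0, 0, 28, 28]

Answer: [0, 0, 0, 0, 0, 28, 28]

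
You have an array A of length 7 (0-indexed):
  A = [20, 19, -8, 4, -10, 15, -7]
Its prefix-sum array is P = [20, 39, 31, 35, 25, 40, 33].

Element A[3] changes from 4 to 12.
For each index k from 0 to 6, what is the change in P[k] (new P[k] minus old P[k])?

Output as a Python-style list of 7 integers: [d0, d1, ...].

Answer: [0, 0, 0, 8, 8, 8, 8]

Derivation:
Element change: A[3] 4 -> 12, delta = 8
For k < 3: P[k] unchanged, delta_P[k] = 0
For k >= 3: P[k] shifts by exactly 8
Delta array: [0, 0, 0, 8, 8, 8, 8]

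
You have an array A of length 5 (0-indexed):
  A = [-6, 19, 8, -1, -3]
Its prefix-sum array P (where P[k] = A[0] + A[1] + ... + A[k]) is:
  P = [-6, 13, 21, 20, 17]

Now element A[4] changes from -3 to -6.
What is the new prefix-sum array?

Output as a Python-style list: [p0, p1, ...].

Change: A[4] -3 -> -6, delta = -3
P[k] for k < 4: unchanged (A[4] not included)
P[k] for k >= 4: shift by delta = -3
  P[0] = -6 + 0 = -6
  P[1] = 13 + 0 = 13
  P[2] = 21 + 0 = 21
  P[3] = 20 + 0 = 20
  P[4] = 17 + -3 = 14

Answer: [-6, 13, 21, 20, 14]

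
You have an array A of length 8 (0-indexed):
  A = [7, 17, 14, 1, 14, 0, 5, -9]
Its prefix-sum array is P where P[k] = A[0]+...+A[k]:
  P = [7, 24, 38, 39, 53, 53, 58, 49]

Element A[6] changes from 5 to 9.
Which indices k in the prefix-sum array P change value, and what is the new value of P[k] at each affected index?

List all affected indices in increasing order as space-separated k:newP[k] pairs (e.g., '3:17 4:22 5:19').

Answer: 6:62 7:53

Derivation:
P[k] = A[0] + ... + A[k]
P[k] includes A[6] iff k >= 6
Affected indices: 6, 7, ..., 7; delta = 4
  P[6]: 58 + 4 = 62
  P[7]: 49 + 4 = 53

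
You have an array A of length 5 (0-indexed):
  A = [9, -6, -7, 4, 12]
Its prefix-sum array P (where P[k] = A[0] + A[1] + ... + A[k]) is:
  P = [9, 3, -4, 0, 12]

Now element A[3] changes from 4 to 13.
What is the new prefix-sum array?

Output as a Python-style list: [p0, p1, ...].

Change: A[3] 4 -> 13, delta = 9
P[k] for k < 3: unchanged (A[3] not included)
P[k] for k >= 3: shift by delta = 9
  P[0] = 9 + 0 = 9
  P[1] = 3 + 0 = 3
  P[2] = -4 + 0 = -4
  P[3] = 0 + 9 = 9
  P[4] = 12 + 9 = 21

Answer: [9, 3, -4, 9, 21]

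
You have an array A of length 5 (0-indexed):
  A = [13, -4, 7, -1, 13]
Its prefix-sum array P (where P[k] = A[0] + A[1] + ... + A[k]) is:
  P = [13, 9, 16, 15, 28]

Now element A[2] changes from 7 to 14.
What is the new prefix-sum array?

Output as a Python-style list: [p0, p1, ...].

Change: A[2] 7 -> 14, delta = 7
P[k] for k < 2: unchanged (A[2] not included)
P[k] for k >= 2: shift by delta = 7
  P[0] = 13 + 0 = 13
  P[1] = 9 + 0 = 9
  P[2] = 16 + 7 = 23
  P[3] = 15 + 7 = 22
  P[4] = 28 + 7 = 35

Answer: [13, 9, 23, 22, 35]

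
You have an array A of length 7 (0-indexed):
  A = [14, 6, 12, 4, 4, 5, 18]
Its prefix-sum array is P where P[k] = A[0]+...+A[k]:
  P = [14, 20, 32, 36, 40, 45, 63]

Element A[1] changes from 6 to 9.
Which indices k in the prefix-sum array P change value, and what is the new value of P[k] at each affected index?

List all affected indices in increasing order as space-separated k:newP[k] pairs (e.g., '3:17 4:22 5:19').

Answer: 1:23 2:35 3:39 4:43 5:48 6:66

Derivation:
P[k] = A[0] + ... + A[k]
P[k] includes A[1] iff k >= 1
Affected indices: 1, 2, ..., 6; delta = 3
  P[1]: 20 + 3 = 23
  P[2]: 32 + 3 = 35
  P[3]: 36 + 3 = 39
  P[4]: 40 + 3 = 43
  P[5]: 45 + 3 = 48
  P[6]: 63 + 3 = 66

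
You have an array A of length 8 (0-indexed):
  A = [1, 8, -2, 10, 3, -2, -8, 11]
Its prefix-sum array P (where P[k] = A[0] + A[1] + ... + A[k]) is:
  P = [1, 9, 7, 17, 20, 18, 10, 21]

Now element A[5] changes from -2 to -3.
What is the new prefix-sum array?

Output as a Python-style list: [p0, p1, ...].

Change: A[5] -2 -> -3, delta = -1
P[k] for k < 5: unchanged (A[5] not included)
P[k] for k >= 5: shift by delta = -1
  P[0] = 1 + 0 = 1
  P[1] = 9 + 0 = 9
  P[2] = 7 + 0 = 7
  P[3] = 17 + 0 = 17
  P[4] = 20 + 0 = 20
  P[5] = 18 + -1 = 17
  P[6] = 10 + -1 = 9
  P[7] = 21 + -1 = 20

Answer: [1, 9, 7, 17, 20, 17, 9, 20]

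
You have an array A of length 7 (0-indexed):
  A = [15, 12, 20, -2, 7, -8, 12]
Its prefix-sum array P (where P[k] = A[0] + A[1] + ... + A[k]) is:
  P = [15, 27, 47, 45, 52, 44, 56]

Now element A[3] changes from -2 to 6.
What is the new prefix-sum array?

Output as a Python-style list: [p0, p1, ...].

Change: A[3] -2 -> 6, delta = 8
P[k] for k < 3: unchanged (A[3] not included)
P[k] for k >= 3: shift by delta = 8
  P[0] = 15 + 0 = 15
  P[1] = 27 + 0 = 27
  P[2] = 47 + 0 = 47
  P[3] = 45 + 8 = 53
  P[4] = 52 + 8 = 60
  P[5] = 44 + 8 = 52
  P[6] = 56 + 8 = 64

Answer: [15, 27, 47, 53, 60, 52, 64]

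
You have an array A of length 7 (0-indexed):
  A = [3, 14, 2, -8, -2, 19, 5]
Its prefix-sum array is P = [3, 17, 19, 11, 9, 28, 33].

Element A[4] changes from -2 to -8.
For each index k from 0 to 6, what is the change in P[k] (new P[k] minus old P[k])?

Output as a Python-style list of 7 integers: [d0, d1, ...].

Element change: A[4] -2 -> -8, delta = -6
For k < 4: P[k] unchanged, delta_P[k] = 0
For k >= 4: P[k] shifts by exactly -6
Delta array: [0, 0, 0, 0, -6, -6, -6]

Answer: [0, 0, 0, 0, -6, -6, -6]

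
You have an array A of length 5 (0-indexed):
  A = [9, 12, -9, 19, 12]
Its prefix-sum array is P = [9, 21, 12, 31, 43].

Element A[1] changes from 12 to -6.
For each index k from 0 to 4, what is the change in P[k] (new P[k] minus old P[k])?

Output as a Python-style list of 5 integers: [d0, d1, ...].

Element change: A[1] 12 -> -6, delta = -18
For k < 1: P[k] unchanged, delta_P[k] = 0
For k >= 1: P[k] shifts by exactly -18
Delta array: [0, -18, -18, -18, -18]

Answer: [0, -18, -18, -18, -18]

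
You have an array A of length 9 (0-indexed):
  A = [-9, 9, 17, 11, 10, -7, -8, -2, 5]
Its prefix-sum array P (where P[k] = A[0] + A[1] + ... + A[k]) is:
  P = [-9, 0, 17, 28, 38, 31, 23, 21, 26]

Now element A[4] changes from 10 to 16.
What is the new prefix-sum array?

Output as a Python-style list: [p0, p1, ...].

Answer: [-9, 0, 17, 28, 44, 37, 29, 27, 32]

Derivation:
Change: A[4] 10 -> 16, delta = 6
P[k] for k < 4: unchanged (A[4] not included)
P[k] for k >= 4: shift by delta = 6
  P[0] = -9 + 0 = -9
  P[1] = 0 + 0 = 0
  P[2] = 17 + 0 = 17
  P[3] = 28 + 0 = 28
  P[4] = 38 + 6 = 44
  P[5] = 31 + 6 = 37
  P[6] = 23 + 6 = 29
  P[7] = 21 + 6 = 27
  P[8] = 26 + 6 = 32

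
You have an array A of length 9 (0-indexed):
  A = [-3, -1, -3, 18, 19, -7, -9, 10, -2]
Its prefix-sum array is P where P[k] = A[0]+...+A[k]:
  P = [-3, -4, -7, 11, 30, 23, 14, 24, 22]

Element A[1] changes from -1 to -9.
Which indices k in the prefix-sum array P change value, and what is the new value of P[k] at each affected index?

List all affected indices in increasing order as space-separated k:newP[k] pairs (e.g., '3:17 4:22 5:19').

Answer: 1:-12 2:-15 3:3 4:22 5:15 6:6 7:16 8:14

Derivation:
P[k] = A[0] + ... + A[k]
P[k] includes A[1] iff k >= 1
Affected indices: 1, 2, ..., 8; delta = -8
  P[1]: -4 + -8 = -12
  P[2]: -7 + -8 = -15
  P[3]: 11 + -8 = 3
  P[4]: 30 + -8 = 22
  P[5]: 23 + -8 = 15
  P[6]: 14 + -8 = 6
  P[7]: 24 + -8 = 16
  P[8]: 22 + -8 = 14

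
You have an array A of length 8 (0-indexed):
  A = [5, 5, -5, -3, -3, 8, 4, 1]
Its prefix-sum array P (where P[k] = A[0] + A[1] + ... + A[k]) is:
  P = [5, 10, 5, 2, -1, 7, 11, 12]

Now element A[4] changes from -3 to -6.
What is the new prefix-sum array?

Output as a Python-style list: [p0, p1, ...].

Change: A[4] -3 -> -6, delta = -3
P[k] for k < 4: unchanged (A[4] not included)
P[k] for k >= 4: shift by delta = -3
  P[0] = 5 + 0 = 5
  P[1] = 10 + 0 = 10
  P[2] = 5 + 0 = 5
  P[3] = 2 + 0 = 2
  P[4] = -1 + -3 = -4
  P[5] = 7 + -3 = 4
  P[6] = 11 + -3 = 8
  P[7] = 12 + -3 = 9

Answer: [5, 10, 5, 2, -4, 4, 8, 9]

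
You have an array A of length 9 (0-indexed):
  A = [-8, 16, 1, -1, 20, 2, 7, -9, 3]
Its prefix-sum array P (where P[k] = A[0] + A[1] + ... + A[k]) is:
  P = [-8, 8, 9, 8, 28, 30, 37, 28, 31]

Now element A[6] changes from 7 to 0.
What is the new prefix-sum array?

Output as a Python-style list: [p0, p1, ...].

Answer: [-8, 8, 9, 8, 28, 30, 30, 21, 24]

Derivation:
Change: A[6] 7 -> 0, delta = -7
P[k] for k < 6: unchanged (A[6] not included)
P[k] for k >= 6: shift by delta = -7
  P[0] = -8 + 0 = -8
  P[1] = 8 + 0 = 8
  P[2] = 9 + 0 = 9
  P[3] = 8 + 0 = 8
  P[4] = 28 + 0 = 28
  P[5] = 30 + 0 = 30
  P[6] = 37 + -7 = 30
  P[7] = 28 + -7 = 21
  P[8] = 31 + -7 = 24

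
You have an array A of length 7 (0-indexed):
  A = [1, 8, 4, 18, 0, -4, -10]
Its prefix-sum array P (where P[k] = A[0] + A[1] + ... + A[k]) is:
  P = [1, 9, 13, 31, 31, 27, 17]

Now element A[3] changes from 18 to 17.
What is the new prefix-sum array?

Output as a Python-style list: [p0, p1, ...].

Change: A[3] 18 -> 17, delta = -1
P[k] for k < 3: unchanged (A[3] not included)
P[k] for k >= 3: shift by delta = -1
  P[0] = 1 + 0 = 1
  P[1] = 9 + 0 = 9
  P[2] = 13 + 0 = 13
  P[3] = 31 + -1 = 30
  P[4] = 31 + -1 = 30
  P[5] = 27 + -1 = 26
  P[6] = 17 + -1 = 16

Answer: [1, 9, 13, 30, 30, 26, 16]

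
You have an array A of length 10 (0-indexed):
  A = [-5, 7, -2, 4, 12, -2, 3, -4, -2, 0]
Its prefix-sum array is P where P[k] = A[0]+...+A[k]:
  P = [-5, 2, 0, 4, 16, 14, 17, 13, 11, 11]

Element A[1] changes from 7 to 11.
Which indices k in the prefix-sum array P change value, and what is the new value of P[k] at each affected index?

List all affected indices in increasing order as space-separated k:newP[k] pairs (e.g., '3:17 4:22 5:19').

P[k] = A[0] + ... + A[k]
P[k] includes A[1] iff k >= 1
Affected indices: 1, 2, ..., 9; delta = 4
  P[1]: 2 + 4 = 6
  P[2]: 0 + 4 = 4
  P[3]: 4 + 4 = 8
  P[4]: 16 + 4 = 20
  P[5]: 14 + 4 = 18
  P[6]: 17 + 4 = 21
  P[7]: 13 + 4 = 17
  P[8]: 11 + 4 = 15
  P[9]: 11 + 4 = 15

Answer: 1:6 2:4 3:8 4:20 5:18 6:21 7:17 8:15 9:15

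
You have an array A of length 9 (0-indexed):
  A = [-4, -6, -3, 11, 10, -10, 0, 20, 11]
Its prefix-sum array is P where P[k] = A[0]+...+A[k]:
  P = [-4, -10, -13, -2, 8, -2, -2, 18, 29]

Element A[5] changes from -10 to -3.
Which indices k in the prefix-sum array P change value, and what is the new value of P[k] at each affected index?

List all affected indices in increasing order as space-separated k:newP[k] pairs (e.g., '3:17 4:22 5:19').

P[k] = A[0] + ... + A[k]
P[k] includes A[5] iff k >= 5
Affected indices: 5, 6, ..., 8; delta = 7
  P[5]: -2 + 7 = 5
  P[6]: -2 + 7 = 5
  P[7]: 18 + 7 = 25
  P[8]: 29 + 7 = 36

Answer: 5:5 6:5 7:25 8:36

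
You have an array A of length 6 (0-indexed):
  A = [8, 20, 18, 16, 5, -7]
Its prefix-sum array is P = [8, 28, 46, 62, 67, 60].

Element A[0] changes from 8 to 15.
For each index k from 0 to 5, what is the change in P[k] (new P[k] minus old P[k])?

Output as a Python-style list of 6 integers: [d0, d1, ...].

Element change: A[0] 8 -> 15, delta = 7
For k < 0: P[k] unchanged, delta_P[k] = 0
For k >= 0: P[k] shifts by exactly 7
Delta array: [7, 7, 7, 7, 7, 7]

Answer: [7, 7, 7, 7, 7, 7]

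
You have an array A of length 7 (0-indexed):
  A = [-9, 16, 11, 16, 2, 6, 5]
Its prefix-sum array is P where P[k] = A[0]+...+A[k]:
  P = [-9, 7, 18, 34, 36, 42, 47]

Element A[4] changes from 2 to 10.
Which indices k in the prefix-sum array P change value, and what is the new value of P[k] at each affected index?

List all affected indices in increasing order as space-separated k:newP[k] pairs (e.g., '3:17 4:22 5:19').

Answer: 4:44 5:50 6:55

Derivation:
P[k] = A[0] + ... + A[k]
P[k] includes A[4] iff k >= 4
Affected indices: 4, 5, ..., 6; delta = 8
  P[4]: 36 + 8 = 44
  P[5]: 42 + 8 = 50
  P[6]: 47 + 8 = 55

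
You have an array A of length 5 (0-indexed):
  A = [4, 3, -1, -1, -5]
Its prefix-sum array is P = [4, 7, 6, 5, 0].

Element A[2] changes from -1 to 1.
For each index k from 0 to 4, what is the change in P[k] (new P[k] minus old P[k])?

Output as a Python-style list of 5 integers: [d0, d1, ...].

Answer: [0, 0, 2, 2, 2]

Derivation:
Element change: A[2] -1 -> 1, delta = 2
For k < 2: P[k] unchanged, delta_P[k] = 0
For k >= 2: P[k] shifts by exactly 2
Delta array: [0, 0, 2, 2, 2]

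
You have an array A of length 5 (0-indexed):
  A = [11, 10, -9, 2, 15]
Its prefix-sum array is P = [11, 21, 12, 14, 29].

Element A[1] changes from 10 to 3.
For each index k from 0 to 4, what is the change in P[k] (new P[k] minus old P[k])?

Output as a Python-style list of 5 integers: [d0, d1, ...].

Answer: [0, -7, -7, -7, -7]

Derivation:
Element change: A[1] 10 -> 3, delta = -7
For k < 1: P[k] unchanged, delta_P[k] = 0
For k >= 1: P[k] shifts by exactly -7
Delta array: [0, -7, -7, -7, -7]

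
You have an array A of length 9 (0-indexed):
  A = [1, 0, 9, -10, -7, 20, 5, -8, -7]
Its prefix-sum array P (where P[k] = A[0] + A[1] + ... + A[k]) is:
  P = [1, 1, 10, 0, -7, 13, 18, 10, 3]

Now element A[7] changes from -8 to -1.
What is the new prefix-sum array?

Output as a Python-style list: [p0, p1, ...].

Answer: [1, 1, 10, 0, -7, 13, 18, 17, 10]

Derivation:
Change: A[7] -8 -> -1, delta = 7
P[k] for k < 7: unchanged (A[7] not included)
P[k] for k >= 7: shift by delta = 7
  P[0] = 1 + 0 = 1
  P[1] = 1 + 0 = 1
  P[2] = 10 + 0 = 10
  P[3] = 0 + 0 = 0
  P[4] = -7 + 0 = -7
  P[5] = 13 + 0 = 13
  P[6] = 18 + 0 = 18
  P[7] = 10 + 7 = 17
  P[8] = 3 + 7 = 10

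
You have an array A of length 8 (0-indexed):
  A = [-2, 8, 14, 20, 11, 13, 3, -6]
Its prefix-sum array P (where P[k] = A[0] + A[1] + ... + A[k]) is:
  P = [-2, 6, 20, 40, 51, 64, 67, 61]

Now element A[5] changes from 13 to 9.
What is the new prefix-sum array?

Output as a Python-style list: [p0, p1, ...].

Change: A[5] 13 -> 9, delta = -4
P[k] for k < 5: unchanged (A[5] not included)
P[k] for k >= 5: shift by delta = -4
  P[0] = -2 + 0 = -2
  P[1] = 6 + 0 = 6
  P[2] = 20 + 0 = 20
  P[3] = 40 + 0 = 40
  P[4] = 51 + 0 = 51
  P[5] = 64 + -4 = 60
  P[6] = 67 + -4 = 63
  P[7] = 61 + -4 = 57

Answer: [-2, 6, 20, 40, 51, 60, 63, 57]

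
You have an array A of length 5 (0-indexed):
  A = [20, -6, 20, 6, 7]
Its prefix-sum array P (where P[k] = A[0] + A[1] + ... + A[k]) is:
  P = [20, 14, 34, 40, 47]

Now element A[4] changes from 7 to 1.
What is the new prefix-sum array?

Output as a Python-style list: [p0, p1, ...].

Answer: [20, 14, 34, 40, 41]

Derivation:
Change: A[4] 7 -> 1, delta = -6
P[k] for k < 4: unchanged (A[4] not included)
P[k] for k >= 4: shift by delta = -6
  P[0] = 20 + 0 = 20
  P[1] = 14 + 0 = 14
  P[2] = 34 + 0 = 34
  P[3] = 40 + 0 = 40
  P[4] = 47 + -6 = 41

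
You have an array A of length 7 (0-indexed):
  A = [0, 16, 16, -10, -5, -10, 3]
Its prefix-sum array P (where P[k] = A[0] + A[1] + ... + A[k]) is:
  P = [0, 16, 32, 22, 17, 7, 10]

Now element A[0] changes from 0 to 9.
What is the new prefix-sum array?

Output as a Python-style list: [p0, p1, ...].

Answer: [9, 25, 41, 31, 26, 16, 19]

Derivation:
Change: A[0] 0 -> 9, delta = 9
P[k] for k < 0: unchanged (A[0] not included)
P[k] for k >= 0: shift by delta = 9
  P[0] = 0 + 9 = 9
  P[1] = 16 + 9 = 25
  P[2] = 32 + 9 = 41
  P[3] = 22 + 9 = 31
  P[4] = 17 + 9 = 26
  P[5] = 7 + 9 = 16
  P[6] = 10 + 9 = 19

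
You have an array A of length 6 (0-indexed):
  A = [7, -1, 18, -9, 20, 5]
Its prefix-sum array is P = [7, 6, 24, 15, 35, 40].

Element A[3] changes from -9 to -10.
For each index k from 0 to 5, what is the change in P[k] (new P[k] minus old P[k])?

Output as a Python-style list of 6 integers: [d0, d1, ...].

Answer: [0, 0, 0, -1, -1, -1]

Derivation:
Element change: A[3] -9 -> -10, delta = -1
For k < 3: P[k] unchanged, delta_P[k] = 0
For k >= 3: P[k] shifts by exactly -1
Delta array: [0, 0, 0, -1, -1, -1]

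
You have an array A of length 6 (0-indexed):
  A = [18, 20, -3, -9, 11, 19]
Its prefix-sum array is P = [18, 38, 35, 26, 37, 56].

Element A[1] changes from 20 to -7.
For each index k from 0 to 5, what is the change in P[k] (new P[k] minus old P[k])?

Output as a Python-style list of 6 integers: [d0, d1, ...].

Answer: [0, -27, -27, -27, -27, -27]

Derivation:
Element change: A[1] 20 -> -7, delta = -27
For k < 1: P[k] unchanged, delta_P[k] = 0
For k >= 1: P[k] shifts by exactly -27
Delta array: [0, -27, -27, -27, -27, -27]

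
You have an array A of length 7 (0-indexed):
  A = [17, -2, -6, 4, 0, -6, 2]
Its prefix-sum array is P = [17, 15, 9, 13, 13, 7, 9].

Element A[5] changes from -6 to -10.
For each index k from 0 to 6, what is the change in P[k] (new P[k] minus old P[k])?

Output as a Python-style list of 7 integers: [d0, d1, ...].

Answer: [0, 0, 0, 0, 0, -4, -4]

Derivation:
Element change: A[5] -6 -> -10, delta = -4
For k < 5: P[k] unchanged, delta_P[k] = 0
For k >= 5: P[k] shifts by exactly -4
Delta array: [0, 0, 0, 0, 0, -4, -4]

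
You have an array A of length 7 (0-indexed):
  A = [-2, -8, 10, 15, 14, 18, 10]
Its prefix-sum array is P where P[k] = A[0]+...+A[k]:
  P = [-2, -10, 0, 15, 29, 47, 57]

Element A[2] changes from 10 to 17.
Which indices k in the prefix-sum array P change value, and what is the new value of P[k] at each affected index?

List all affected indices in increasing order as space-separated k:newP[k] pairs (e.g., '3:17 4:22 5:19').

P[k] = A[0] + ... + A[k]
P[k] includes A[2] iff k >= 2
Affected indices: 2, 3, ..., 6; delta = 7
  P[2]: 0 + 7 = 7
  P[3]: 15 + 7 = 22
  P[4]: 29 + 7 = 36
  P[5]: 47 + 7 = 54
  P[6]: 57 + 7 = 64

Answer: 2:7 3:22 4:36 5:54 6:64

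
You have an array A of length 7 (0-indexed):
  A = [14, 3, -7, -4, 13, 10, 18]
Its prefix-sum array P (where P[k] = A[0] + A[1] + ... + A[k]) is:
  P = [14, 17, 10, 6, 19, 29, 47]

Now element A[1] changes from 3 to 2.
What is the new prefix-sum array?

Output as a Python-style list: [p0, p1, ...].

Answer: [14, 16, 9, 5, 18, 28, 46]

Derivation:
Change: A[1] 3 -> 2, delta = -1
P[k] for k < 1: unchanged (A[1] not included)
P[k] for k >= 1: shift by delta = -1
  P[0] = 14 + 0 = 14
  P[1] = 17 + -1 = 16
  P[2] = 10 + -1 = 9
  P[3] = 6 + -1 = 5
  P[4] = 19 + -1 = 18
  P[5] = 29 + -1 = 28
  P[6] = 47 + -1 = 46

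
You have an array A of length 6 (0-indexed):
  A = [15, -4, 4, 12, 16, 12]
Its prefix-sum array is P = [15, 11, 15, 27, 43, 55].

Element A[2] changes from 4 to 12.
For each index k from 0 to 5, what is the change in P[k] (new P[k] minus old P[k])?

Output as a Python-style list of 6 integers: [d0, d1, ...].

Element change: A[2] 4 -> 12, delta = 8
For k < 2: P[k] unchanged, delta_P[k] = 0
For k >= 2: P[k] shifts by exactly 8
Delta array: [0, 0, 8, 8, 8, 8]

Answer: [0, 0, 8, 8, 8, 8]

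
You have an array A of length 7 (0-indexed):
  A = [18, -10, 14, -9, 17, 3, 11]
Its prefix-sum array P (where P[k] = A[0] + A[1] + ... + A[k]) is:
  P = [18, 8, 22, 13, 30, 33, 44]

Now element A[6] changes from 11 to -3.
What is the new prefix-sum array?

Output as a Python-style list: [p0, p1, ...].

Change: A[6] 11 -> -3, delta = -14
P[k] for k < 6: unchanged (A[6] not included)
P[k] for k >= 6: shift by delta = -14
  P[0] = 18 + 0 = 18
  P[1] = 8 + 0 = 8
  P[2] = 22 + 0 = 22
  P[3] = 13 + 0 = 13
  P[4] = 30 + 0 = 30
  P[5] = 33 + 0 = 33
  P[6] = 44 + -14 = 30

Answer: [18, 8, 22, 13, 30, 33, 30]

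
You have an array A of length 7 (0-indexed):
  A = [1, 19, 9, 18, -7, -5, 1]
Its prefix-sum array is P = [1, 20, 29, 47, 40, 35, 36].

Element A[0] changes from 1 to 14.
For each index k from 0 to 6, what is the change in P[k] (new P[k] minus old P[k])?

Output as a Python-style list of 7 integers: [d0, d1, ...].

Answer: [13, 13, 13, 13, 13, 13, 13]

Derivation:
Element change: A[0] 1 -> 14, delta = 13
For k < 0: P[k] unchanged, delta_P[k] = 0
For k >= 0: P[k] shifts by exactly 13
Delta array: [13, 13, 13, 13, 13, 13, 13]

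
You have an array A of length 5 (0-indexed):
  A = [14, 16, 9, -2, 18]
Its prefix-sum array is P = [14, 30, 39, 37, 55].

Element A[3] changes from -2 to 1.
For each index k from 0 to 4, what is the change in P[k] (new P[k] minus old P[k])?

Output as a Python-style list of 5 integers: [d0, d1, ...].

Answer: [0, 0, 0, 3, 3]

Derivation:
Element change: A[3] -2 -> 1, delta = 3
For k < 3: P[k] unchanged, delta_P[k] = 0
For k >= 3: P[k] shifts by exactly 3
Delta array: [0, 0, 0, 3, 3]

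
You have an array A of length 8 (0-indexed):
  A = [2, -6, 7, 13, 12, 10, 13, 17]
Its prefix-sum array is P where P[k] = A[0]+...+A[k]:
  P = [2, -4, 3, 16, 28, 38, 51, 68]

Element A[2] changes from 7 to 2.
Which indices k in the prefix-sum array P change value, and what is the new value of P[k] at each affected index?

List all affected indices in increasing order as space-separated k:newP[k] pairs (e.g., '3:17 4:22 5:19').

P[k] = A[0] + ... + A[k]
P[k] includes A[2] iff k >= 2
Affected indices: 2, 3, ..., 7; delta = -5
  P[2]: 3 + -5 = -2
  P[3]: 16 + -5 = 11
  P[4]: 28 + -5 = 23
  P[5]: 38 + -5 = 33
  P[6]: 51 + -5 = 46
  P[7]: 68 + -5 = 63

Answer: 2:-2 3:11 4:23 5:33 6:46 7:63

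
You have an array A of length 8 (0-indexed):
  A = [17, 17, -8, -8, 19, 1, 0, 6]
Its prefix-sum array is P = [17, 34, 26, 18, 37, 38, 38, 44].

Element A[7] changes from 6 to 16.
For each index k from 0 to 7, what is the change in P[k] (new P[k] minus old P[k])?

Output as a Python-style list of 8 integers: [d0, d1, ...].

Element change: A[7] 6 -> 16, delta = 10
For k < 7: P[k] unchanged, delta_P[k] = 0
For k >= 7: P[k] shifts by exactly 10
Delta array: [0, 0, 0, 0, 0, 0, 0, 10]

Answer: [0, 0, 0, 0, 0, 0, 0, 10]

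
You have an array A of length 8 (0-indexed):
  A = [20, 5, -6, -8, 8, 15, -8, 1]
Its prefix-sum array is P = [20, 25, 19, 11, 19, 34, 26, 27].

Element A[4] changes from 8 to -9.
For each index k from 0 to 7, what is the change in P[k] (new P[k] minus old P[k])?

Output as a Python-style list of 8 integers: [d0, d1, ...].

Element change: A[4] 8 -> -9, delta = -17
For k < 4: P[k] unchanged, delta_P[k] = 0
For k >= 4: P[k] shifts by exactly -17
Delta array: [0, 0, 0, 0, -17, -17, -17, -17]

Answer: [0, 0, 0, 0, -17, -17, -17, -17]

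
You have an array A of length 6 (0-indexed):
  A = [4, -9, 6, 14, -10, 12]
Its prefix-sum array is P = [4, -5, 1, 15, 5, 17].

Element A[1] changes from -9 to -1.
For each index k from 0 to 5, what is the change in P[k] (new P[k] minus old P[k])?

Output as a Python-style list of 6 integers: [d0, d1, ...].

Answer: [0, 8, 8, 8, 8, 8]

Derivation:
Element change: A[1] -9 -> -1, delta = 8
For k < 1: P[k] unchanged, delta_P[k] = 0
For k >= 1: P[k] shifts by exactly 8
Delta array: [0, 8, 8, 8, 8, 8]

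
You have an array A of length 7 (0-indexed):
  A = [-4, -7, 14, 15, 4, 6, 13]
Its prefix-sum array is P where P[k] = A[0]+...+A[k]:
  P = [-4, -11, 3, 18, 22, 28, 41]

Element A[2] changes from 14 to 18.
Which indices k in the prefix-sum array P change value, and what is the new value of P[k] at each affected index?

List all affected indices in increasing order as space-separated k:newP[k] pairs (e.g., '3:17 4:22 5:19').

Answer: 2:7 3:22 4:26 5:32 6:45

Derivation:
P[k] = A[0] + ... + A[k]
P[k] includes A[2] iff k >= 2
Affected indices: 2, 3, ..., 6; delta = 4
  P[2]: 3 + 4 = 7
  P[3]: 18 + 4 = 22
  P[4]: 22 + 4 = 26
  P[5]: 28 + 4 = 32
  P[6]: 41 + 4 = 45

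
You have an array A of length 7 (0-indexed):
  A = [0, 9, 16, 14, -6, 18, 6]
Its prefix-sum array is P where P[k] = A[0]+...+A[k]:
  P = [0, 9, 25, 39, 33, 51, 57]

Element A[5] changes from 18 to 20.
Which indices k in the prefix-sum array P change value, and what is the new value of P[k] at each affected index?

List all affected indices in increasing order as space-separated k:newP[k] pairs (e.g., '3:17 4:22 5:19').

Answer: 5:53 6:59

Derivation:
P[k] = A[0] + ... + A[k]
P[k] includes A[5] iff k >= 5
Affected indices: 5, 6, ..., 6; delta = 2
  P[5]: 51 + 2 = 53
  P[6]: 57 + 2 = 59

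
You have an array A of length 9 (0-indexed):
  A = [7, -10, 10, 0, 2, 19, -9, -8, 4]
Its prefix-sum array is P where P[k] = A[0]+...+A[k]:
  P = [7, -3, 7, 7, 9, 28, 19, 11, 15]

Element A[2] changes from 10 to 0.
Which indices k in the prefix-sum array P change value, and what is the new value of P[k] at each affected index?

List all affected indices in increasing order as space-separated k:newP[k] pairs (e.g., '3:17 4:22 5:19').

Answer: 2:-3 3:-3 4:-1 5:18 6:9 7:1 8:5

Derivation:
P[k] = A[0] + ... + A[k]
P[k] includes A[2] iff k >= 2
Affected indices: 2, 3, ..., 8; delta = -10
  P[2]: 7 + -10 = -3
  P[3]: 7 + -10 = -3
  P[4]: 9 + -10 = -1
  P[5]: 28 + -10 = 18
  P[6]: 19 + -10 = 9
  P[7]: 11 + -10 = 1
  P[8]: 15 + -10 = 5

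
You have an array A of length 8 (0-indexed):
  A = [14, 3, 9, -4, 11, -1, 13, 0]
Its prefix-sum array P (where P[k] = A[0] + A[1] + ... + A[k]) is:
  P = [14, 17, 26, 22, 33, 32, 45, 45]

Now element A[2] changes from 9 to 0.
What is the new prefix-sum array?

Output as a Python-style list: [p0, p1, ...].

Answer: [14, 17, 17, 13, 24, 23, 36, 36]

Derivation:
Change: A[2] 9 -> 0, delta = -9
P[k] for k < 2: unchanged (A[2] not included)
P[k] for k >= 2: shift by delta = -9
  P[0] = 14 + 0 = 14
  P[1] = 17 + 0 = 17
  P[2] = 26 + -9 = 17
  P[3] = 22 + -9 = 13
  P[4] = 33 + -9 = 24
  P[5] = 32 + -9 = 23
  P[6] = 45 + -9 = 36
  P[7] = 45 + -9 = 36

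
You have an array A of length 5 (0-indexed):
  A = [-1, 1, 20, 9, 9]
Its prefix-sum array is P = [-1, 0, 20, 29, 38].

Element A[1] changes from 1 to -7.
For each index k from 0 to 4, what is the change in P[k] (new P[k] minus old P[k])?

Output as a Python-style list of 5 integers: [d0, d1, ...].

Answer: [0, -8, -8, -8, -8]

Derivation:
Element change: A[1] 1 -> -7, delta = -8
For k < 1: P[k] unchanged, delta_P[k] = 0
For k >= 1: P[k] shifts by exactly -8
Delta array: [0, -8, -8, -8, -8]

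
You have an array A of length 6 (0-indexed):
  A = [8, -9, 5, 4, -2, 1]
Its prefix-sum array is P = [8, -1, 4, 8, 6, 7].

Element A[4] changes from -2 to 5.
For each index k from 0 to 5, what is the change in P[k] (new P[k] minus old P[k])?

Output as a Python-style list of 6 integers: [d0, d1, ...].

Element change: A[4] -2 -> 5, delta = 7
For k < 4: P[k] unchanged, delta_P[k] = 0
For k >= 4: P[k] shifts by exactly 7
Delta array: [0, 0, 0, 0, 7, 7]

Answer: [0, 0, 0, 0, 7, 7]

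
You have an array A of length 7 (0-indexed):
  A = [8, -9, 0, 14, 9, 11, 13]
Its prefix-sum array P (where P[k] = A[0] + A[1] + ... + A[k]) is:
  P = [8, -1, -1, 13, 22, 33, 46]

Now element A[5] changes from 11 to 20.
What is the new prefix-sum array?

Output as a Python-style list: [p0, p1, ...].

Change: A[5] 11 -> 20, delta = 9
P[k] for k < 5: unchanged (A[5] not included)
P[k] for k >= 5: shift by delta = 9
  P[0] = 8 + 0 = 8
  P[1] = -1 + 0 = -1
  P[2] = -1 + 0 = -1
  P[3] = 13 + 0 = 13
  P[4] = 22 + 0 = 22
  P[5] = 33 + 9 = 42
  P[6] = 46 + 9 = 55

Answer: [8, -1, -1, 13, 22, 42, 55]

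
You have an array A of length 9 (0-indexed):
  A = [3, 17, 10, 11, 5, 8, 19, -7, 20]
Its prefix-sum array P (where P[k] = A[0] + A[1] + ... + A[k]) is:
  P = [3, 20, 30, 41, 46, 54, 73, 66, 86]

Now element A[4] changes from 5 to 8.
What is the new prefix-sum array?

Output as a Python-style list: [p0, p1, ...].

Answer: [3, 20, 30, 41, 49, 57, 76, 69, 89]

Derivation:
Change: A[4] 5 -> 8, delta = 3
P[k] for k < 4: unchanged (A[4] not included)
P[k] for k >= 4: shift by delta = 3
  P[0] = 3 + 0 = 3
  P[1] = 20 + 0 = 20
  P[2] = 30 + 0 = 30
  P[3] = 41 + 0 = 41
  P[4] = 46 + 3 = 49
  P[5] = 54 + 3 = 57
  P[6] = 73 + 3 = 76
  P[7] = 66 + 3 = 69
  P[8] = 86 + 3 = 89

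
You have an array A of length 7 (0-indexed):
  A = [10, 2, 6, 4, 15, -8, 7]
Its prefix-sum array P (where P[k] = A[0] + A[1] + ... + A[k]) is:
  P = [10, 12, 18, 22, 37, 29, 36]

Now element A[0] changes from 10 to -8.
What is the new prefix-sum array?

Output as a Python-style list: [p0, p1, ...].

Answer: [-8, -6, 0, 4, 19, 11, 18]

Derivation:
Change: A[0] 10 -> -8, delta = -18
P[k] for k < 0: unchanged (A[0] not included)
P[k] for k >= 0: shift by delta = -18
  P[0] = 10 + -18 = -8
  P[1] = 12 + -18 = -6
  P[2] = 18 + -18 = 0
  P[3] = 22 + -18 = 4
  P[4] = 37 + -18 = 19
  P[5] = 29 + -18 = 11
  P[6] = 36 + -18 = 18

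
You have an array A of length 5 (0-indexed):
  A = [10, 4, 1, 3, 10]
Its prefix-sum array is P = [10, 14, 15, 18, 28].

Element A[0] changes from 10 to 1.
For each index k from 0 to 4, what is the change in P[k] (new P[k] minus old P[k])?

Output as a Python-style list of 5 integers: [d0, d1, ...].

Answer: [-9, -9, -9, -9, -9]

Derivation:
Element change: A[0] 10 -> 1, delta = -9
For k < 0: P[k] unchanged, delta_P[k] = 0
For k >= 0: P[k] shifts by exactly -9
Delta array: [-9, -9, -9, -9, -9]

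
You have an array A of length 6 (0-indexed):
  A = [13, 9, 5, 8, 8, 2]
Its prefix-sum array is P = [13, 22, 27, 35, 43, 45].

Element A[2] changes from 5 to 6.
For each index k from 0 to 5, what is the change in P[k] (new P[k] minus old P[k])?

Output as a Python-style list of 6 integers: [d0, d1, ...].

Element change: A[2] 5 -> 6, delta = 1
For k < 2: P[k] unchanged, delta_P[k] = 0
For k >= 2: P[k] shifts by exactly 1
Delta array: [0, 0, 1, 1, 1, 1]

Answer: [0, 0, 1, 1, 1, 1]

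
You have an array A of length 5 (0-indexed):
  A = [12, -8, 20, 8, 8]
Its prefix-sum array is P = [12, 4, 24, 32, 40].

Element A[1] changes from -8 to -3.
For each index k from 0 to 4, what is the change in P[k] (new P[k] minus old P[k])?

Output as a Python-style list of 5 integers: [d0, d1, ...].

Answer: [0, 5, 5, 5, 5]

Derivation:
Element change: A[1] -8 -> -3, delta = 5
For k < 1: P[k] unchanged, delta_P[k] = 0
For k >= 1: P[k] shifts by exactly 5
Delta array: [0, 5, 5, 5, 5]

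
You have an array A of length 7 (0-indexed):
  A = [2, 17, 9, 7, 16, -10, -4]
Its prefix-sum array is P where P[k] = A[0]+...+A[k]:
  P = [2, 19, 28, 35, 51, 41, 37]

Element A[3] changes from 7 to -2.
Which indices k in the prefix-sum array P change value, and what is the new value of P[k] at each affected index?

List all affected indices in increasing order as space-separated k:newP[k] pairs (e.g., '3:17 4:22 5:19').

Answer: 3:26 4:42 5:32 6:28

Derivation:
P[k] = A[0] + ... + A[k]
P[k] includes A[3] iff k >= 3
Affected indices: 3, 4, ..., 6; delta = -9
  P[3]: 35 + -9 = 26
  P[4]: 51 + -9 = 42
  P[5]: 41 + -9 = 32
  P[6]: 37 + -9 = 28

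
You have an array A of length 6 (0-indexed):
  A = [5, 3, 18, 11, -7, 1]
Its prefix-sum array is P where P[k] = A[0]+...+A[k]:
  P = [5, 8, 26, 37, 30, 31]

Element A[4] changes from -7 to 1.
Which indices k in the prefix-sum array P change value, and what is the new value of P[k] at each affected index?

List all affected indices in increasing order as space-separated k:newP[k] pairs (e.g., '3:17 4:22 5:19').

P[k] = A[0] + ... + A[k]
P[k] includes A[4] iff k >= 4
Affected indices: 4, 5, ..., 5; delta = 8
  P[4]: 30 + 8 = 38
  P[5]: 31 + 8 = 39

Answer: 4:38 5:39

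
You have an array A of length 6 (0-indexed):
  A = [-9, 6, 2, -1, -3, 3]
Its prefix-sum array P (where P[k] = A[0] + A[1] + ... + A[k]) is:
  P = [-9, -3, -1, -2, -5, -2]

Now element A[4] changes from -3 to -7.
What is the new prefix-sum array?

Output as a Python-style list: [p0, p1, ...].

Answer: [-9, -3, -1, -2, -9, -6]

Derivation:
Change: A[4] -3 -> -7, delta = -4
P[k] for k < 4: unchanged (A[4] not included)
P[k] for k >= 4: shift by delta = -4
  P[0] = -9 + 0 = -9
  P[1] = -3 + 0 = -3
  P[2] = -1 + 0 = -1
  P[3] = -2 + 0 = -2
  P[4] = -5 + -4 = -9
  P[5] = -2 + -4 = -6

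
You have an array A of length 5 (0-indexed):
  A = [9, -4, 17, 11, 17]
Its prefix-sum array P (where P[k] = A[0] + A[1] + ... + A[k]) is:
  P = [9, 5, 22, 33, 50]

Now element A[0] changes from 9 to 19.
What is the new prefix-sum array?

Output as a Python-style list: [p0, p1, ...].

Answer: [19, 15, 32, 43, 60]

Derivation:
Change: A[0] 9 -> 19, delta = 10
P[k] for k < 0: unchanged (A[0] not included)
P[k] for k >= 0: shift by delta = 10
  P[0] = 9 + 10 = 19
  P[1] = 5 + 10 = 15
  P[2] = 22 + 10 = 32
  P[3] = 33 + 10 = 43
  P[4] = 50 + 10 = 60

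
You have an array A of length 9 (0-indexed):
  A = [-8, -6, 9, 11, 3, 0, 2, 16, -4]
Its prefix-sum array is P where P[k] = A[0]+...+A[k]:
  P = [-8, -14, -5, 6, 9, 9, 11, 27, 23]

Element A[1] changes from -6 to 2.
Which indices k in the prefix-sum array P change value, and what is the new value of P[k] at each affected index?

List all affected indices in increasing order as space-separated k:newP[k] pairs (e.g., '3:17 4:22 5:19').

Answer: 1:-6 2:3 3:14 4:17 5:17 6:19 7:35 8:31

Derivation:
P[k] = A[0] + ... + A[k]
P[k] includes A[1] iff k >= 1
Affected indices: 1, 2, ..., 8; delta = 8
  P[1]: -14 + 8 = -6
  P[2]: -5 + 8 = 3
  P[3]: 6 + 8 = 14
  P[4]: 9 + 8 = 17
  P[5]: 9 + 8 = 17
  P[6]: 11 + 8 = 19
  P[7]: 27 + 8 = 35
  P[8]: 23 + 8 = 31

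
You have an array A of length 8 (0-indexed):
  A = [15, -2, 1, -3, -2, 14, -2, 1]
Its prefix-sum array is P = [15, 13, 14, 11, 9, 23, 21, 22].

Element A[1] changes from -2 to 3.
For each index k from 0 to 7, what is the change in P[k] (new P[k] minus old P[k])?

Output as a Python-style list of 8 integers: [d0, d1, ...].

Answer: [0, 5, 5, 5, 5, 5, 5, 5]

Derivation:
Element change: A[1] -2 -> 3, delta = 5
For k < 1: P[k] unchanged, delta_P[k] = 0
For k >= 1: P[k] shifts by exactly 5
Delta array: [0, 5, 5, 5, 5, 5, 5, 5]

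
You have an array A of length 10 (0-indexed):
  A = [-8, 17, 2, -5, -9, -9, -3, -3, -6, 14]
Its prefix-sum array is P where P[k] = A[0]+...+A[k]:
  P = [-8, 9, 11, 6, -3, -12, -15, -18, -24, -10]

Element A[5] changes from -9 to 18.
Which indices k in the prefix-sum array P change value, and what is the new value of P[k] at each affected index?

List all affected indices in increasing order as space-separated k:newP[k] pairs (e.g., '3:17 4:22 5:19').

P[k] = A[0] + ... + A[k]
P[k] includes A[5] iff k >= 5
Affected indices: 5, 6, ..., 9; delta = 27
  P[5]: -12 + 27 = 15
  P[6]: -15 + 27 = 12
  P[7]: -18 + 27 = 9
  P[8]: -24 + 27 = 3
  P[9]: -10 + 27 = 17

Answer: 5:15 6:12 7:9 8:3 9:17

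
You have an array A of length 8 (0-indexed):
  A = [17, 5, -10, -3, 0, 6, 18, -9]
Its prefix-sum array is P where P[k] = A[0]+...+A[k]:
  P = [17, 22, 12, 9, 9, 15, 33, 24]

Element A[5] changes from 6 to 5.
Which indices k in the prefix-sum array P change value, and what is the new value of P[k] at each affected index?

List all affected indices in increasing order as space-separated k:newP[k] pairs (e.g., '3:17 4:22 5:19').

Answer: 5:14 6:32 7:23

Derivation:
P[k] = A[0] + ... + A[k]
P[k] includes A[5] iff k >= 5
Affected indices: 5, 6, ..., 7; delta = -1
  P[5]: 15 + -1 = 14
  P[6]: 33 + -1 = 32
  P[7]: 24 + -1 = 23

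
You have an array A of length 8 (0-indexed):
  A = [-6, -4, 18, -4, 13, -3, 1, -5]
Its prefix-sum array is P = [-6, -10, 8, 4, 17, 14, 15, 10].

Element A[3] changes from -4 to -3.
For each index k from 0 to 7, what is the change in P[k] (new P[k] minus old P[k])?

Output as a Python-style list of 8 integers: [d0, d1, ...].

Answer: [0, 0, 0, 1, 1, 1, 1, 1]

Derivation:
Element change: A[3] -4 -> -3, delta = 1
For k < 3: P[k] unchanged, delta_P[k] = 0
For k >= 3: P[k] shifts by exactly 1
Delta array: [0, 0, 0, 1, 1, 1, 1, 1]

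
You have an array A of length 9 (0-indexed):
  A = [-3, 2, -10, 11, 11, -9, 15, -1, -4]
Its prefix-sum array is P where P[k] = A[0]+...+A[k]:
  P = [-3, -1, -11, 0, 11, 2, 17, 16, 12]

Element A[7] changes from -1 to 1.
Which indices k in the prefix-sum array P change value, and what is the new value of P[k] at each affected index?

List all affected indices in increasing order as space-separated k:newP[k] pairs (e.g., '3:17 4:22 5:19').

Answer: 7:18 8:14

Derivation:
P[k] = A[0] + ... + A[k]
P[k] includes A[7] iff k >= 7
Affected indices: 7, 8, ..., 8; delta = 2
  P[7]: 16 + 2 = 18
  P[8]: 12 + 2 = 14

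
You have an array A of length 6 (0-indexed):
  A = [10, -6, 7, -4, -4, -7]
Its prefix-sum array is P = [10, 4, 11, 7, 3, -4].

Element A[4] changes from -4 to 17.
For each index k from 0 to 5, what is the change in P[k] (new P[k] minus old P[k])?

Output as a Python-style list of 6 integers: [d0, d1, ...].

Element change: A[4] -4 -> 17, delta = 21
For k < 4: P[k] unchanged, delta_P[k] = 0
For k >= 4: P[k] shifts by exactly 21
Delta array: [0, 0, 0, 0, 21, 21]

Answer: [0, 0, 0, 0, 21, 21]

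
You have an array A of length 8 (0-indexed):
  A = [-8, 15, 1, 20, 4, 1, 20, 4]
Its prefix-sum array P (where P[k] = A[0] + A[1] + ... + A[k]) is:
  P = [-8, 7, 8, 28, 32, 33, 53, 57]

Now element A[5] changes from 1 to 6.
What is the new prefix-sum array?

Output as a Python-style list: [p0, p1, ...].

Change: A[5] 1 -> 6, delta = 5
P[k] for k < 5: unchanged (A[5] not included)
P[k] for k >= 5: shift by delta = 5
  P[0] = -8 + 0 = -8
  P[1] = 7 + 0 = 7
  P[2] = 8 + 0 = 8
  P[3] = 28 + 0 = 28
  P[4] = 32 + 0 = 32
  P[5] = 33 + 5 = 38
  P[6] = 53 + 5 = 58
  P[7] = 57 + 5 = 62

Answer: [-8, 7, 8, 28, 32, 38, 58, 62]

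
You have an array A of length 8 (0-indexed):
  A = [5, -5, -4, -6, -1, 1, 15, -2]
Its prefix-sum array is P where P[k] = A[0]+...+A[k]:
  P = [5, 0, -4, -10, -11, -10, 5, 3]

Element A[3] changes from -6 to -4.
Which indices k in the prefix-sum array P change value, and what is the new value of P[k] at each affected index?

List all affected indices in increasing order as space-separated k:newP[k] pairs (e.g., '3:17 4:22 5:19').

Answer: 3:-8 4:-9 5:-8 6:7 7:5

Derivation:
P[k] = A[0] + ... + A[k]
P[k] includes A[3] iff k >= 3
Affected indices: 3, 4, ..., 7; delta = 2
  P[3]: -10 + 2 = -8
  P[4]: -11 + 2 = -9
  P[5]: -10 + 2 = -8
  P[6]: 5 + 2 = 7
  P[7]: 3 + 2 = 5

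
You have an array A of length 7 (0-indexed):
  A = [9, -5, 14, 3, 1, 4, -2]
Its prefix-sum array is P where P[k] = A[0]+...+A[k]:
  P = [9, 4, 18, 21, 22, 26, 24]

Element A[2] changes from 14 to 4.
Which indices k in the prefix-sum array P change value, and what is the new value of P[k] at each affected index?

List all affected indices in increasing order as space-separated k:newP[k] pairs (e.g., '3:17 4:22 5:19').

P[k] = A[0] + ... + A[k]
P[k] includes A[2] iff k >= 2
Affected indices: 2, 3, ..., 6; delta = -10
  P[2]: 18 + -10 = 8
  P[3]: 21 + -10 = 11
  P[4]: 22 + -10 = 12
  P[5]: 26 + -10 = 16
  P[6]: 24 + -10 = 14

Answer: 2:8 3:11 4:12 5:16 6:14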